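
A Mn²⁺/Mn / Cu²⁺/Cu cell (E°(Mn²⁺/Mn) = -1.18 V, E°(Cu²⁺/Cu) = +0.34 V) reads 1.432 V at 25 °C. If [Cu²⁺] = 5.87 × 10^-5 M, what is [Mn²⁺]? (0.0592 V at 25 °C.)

0.055 M

From the Nernst equation, log Q = n(E° − E)/0.0592 = 2(1.52 − 1.432)/0.0592 = 2.973, so Q = 940.
With Q = [Mn²⁺]/[Cu²⁺] and the known concentrations, [Mn²⁺] in the numerator gives [Mn²⁺] = 0.055 M.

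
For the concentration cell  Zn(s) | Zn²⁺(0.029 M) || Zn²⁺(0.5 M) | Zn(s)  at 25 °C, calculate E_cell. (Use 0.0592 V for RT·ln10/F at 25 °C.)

0.037 V

Both half-cells are Zn²⁺/Zn, so E°_cell = 0. The concentrated side is the cathode; the cell reaction moves Zn²⁺ from high to low concentration with n = 2.
Q = [Zn²⁺]_dilute/[Zn²⁺]_conc = 0.029/0.5 = 0.0580.
E = 0 − (0.0592/2) log Q = −(0.0592/2)(-1.237) = 0.0366 V.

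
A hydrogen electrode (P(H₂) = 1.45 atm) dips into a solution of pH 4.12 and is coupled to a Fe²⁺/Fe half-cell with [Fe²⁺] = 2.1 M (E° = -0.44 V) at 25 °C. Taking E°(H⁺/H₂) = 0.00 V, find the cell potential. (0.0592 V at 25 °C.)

The hydrogen couple is the cathode, so E°_cell = 0.44 V; n = 2.
[H⁺] = 10^(−4.12) = 7.6 × 10^-5 M, and Q = [Fe²⁺]·P(H₂) / [H⁺]^2 = 5.29 × 10^8.
E = E° − (0.0592/2) log Q = 0.44 − (0.0592/2)(8.724) = 0.182 V.

0.18 V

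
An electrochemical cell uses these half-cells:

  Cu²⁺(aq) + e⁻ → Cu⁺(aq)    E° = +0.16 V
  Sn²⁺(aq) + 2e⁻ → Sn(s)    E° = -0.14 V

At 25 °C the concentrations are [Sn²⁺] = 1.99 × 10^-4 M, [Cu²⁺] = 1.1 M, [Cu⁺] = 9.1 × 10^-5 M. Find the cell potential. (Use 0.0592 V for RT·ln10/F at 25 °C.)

The Cu²⁺/Cu⁺ couple has the higher reduction potential and acts as the cathode, so E°_cell = +0.16 − (-0.14) = 0.30 V.
Balancing electrons gives n = 2; the reaction quotient is Q = [Sn²⁺]·[Cu⁺]^2/[Cu²⁺]^2 = 1.36 × 10^-12.
At 25 °C, E = E° − (0.0592/n) log Q = 0.30 − (0.0592/2)(-11.866) = 0.300 + 0.351 = 0.651 V.

0.651 V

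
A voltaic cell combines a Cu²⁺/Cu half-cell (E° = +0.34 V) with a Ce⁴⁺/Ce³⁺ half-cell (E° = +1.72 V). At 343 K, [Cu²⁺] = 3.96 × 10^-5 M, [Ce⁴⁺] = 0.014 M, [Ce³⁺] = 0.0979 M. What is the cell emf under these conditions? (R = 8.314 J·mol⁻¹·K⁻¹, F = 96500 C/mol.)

The Ce⁴⁺/Ce³⁺ couple has the higher reduction potential and acts as the cathode, so E°_cell = +1.72 − (+0.34) = 1.38 V.
Balancing electrons gives n = 2; the reaction quotient is Q = [Cu²⁺]·[Ce³⁺]^2/[Ce⁴⁺]^2 = 0.00194.
E = E° − (RT/nF) ln Q = 1.38 − (8.314×343)/(2×96500) × (-6.247) = 1.380 + 0.092 = 1.472 V.

1.47 V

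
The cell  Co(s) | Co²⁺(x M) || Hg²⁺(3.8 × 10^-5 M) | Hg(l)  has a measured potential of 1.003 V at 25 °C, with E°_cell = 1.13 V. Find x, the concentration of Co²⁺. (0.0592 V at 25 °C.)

From the Nernst equation, log Q = n(E° − E)/0.0592 = 2(1.13 − 1.003)/0.0592 = 4.291, so Q = 1.95 × 10^4.
With Q = [Co²⁺]/[Hg²⁺] and the known concentrations, [Co²⁺] in the numerator gives [Co²⁺] = 0.74 M.

0.74 M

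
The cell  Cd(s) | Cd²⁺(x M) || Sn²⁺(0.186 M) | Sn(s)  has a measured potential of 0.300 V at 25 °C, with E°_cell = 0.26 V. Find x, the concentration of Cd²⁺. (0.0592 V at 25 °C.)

From the Nernst equation, log Q = n(E° − E)/0.0592 = 2(0.26 − 0.300)/0.0592 = -1.351, so Q = 0.0445.
With Q = [Cd²⁺]/[Sn²⁺] and the known concentrations, [Cd²⁺] in the numerator gives [Cd²⁺] = 0.0083 M.

0.0083 M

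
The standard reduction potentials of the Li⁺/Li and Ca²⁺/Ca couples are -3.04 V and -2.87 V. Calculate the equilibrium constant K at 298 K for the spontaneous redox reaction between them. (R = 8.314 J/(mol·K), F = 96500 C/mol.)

5.6 × 10^5

E°_cell = -2.87 − (-3.04) = 0.17 V, with n = 2 electrons transferred.
At equilibrium E = 0, so the Nernst equation gives ln K = nFE°/RT = (2)(96500)(0.17)/((8.314)(298)) = 13.24.
K = e^13.24 = 5.6 × 10^5.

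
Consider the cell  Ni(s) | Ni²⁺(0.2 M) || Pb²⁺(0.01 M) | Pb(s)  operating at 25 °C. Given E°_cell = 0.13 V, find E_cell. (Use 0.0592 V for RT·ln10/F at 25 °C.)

0.091 V

Balancing electrons gives n = 2; the reaction quotient is Q = [Ni²⁺]/[Pb²⁺] = 20.0.
At 25 °C, E = E° − (0.0592/n) log Q = 0.13 − (0.0592/2)(1.301) = 0.130 − 0.039 = 0.091 V.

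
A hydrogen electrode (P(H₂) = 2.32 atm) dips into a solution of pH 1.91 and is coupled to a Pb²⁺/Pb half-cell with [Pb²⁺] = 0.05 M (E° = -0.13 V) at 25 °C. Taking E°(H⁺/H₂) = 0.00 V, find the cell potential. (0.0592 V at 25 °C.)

0.045 V

The hydrogen couple is the cathode, so E°_cell = 0.13 V; n = 2.
[H⁺] = 10^(−1.91) = 0.012 M, and Q = [Pb²⁺]·P(H₂) / [H⁺]^2 = 766.
E = E° − (0.0592/2) log Q = 0.13 − (0.0592/2)(2.884) = 0.045 V.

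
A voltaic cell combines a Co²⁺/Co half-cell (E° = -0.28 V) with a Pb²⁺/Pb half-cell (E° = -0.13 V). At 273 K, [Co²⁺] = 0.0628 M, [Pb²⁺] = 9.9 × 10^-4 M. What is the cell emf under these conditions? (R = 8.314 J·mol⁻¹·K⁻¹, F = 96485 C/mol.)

0.101 V

The Pb²⁺/Pb couple has the higher reduction potential and acts as the cathode, so E°_cell = -0.13 − (-0.28) = 0.15 V.
Balancing electrons gives n = 2; the reaction quotient is Q = [Co²⁺]/[Pb²⁺] = 63.4.
E = E° − (RT/nF) ln Q = 0.15 − (8.314×273)/(2×96485) × (4.150) = 0.150 − 0.049 = 0.101 V.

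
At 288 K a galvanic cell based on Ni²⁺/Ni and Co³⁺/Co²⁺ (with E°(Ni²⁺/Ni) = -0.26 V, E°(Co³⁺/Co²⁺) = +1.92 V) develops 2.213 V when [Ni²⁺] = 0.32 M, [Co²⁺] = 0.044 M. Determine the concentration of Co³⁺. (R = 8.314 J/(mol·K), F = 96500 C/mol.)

From the Nernst equation, ln Q = nF(E° − E)/RT = 2×96500×(2.18 − 2.213)/(8.314×288) = -2.660, so Q = 0.0700.
With Q = [Ni²⁺]·[Co²⁺]^2/[Co³⁺]^2 and the known concentrations, [Co³⁺]^2 in the denominator gives [Co³⁺] = 0.094 M.

0.094 M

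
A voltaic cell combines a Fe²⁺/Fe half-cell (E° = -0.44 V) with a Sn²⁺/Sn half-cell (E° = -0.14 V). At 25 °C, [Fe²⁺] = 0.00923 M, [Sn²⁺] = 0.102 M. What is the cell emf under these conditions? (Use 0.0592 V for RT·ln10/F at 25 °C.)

The Sn²⁺/Sn couple has the higher reduction potential and acts as the cathode, so E°_cell = -0.14 − (-0.44) = 0.30 V.
Balancing electrons gives n = 2; the reaction quotient is Q = [Fe²⁺]/[Sn²⁺] = 0.0905.
At 25 °C, E = E° − (0.0592/n) log Q = 0.30 − (0.0592/2)(-1.043) = 0.300 + 0.031 = 0.331 V.

0.331 V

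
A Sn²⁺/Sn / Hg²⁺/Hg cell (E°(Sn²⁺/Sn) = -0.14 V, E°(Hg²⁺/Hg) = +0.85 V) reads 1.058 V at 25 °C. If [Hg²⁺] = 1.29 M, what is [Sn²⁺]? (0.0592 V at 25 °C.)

From the Nernst equation, log Q = n(E° − E)/0.0592 = 2(0.99 − 1.058)/0.0592 = -2.297, so Q = 0.00504.
With Q = [Sn²⁺]/[Hg²⁺] and the known concentrations, [Sn²⁺] in the numerator gives [Sn²⁺] = 0.0065 M.

0.0065 M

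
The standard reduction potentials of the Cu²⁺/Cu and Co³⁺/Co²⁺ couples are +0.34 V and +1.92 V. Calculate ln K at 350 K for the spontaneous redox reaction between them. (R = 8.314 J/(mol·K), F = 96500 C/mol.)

E°_cell = +1.92 − (+0.34) = 1.58 V, with n = 2 electrons transferred.
At equilibrium E = 0, so the Nernst equation gives ln K = nFE°/RT = (2)(96500)(1.58)/((8.314)(350)) = 104.79.

ln K = 104.8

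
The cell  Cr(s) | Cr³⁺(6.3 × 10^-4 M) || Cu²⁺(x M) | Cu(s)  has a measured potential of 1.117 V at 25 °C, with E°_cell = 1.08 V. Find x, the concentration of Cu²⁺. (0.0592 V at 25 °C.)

0.13 M

From the Nernst equation, log Q = n(E° − E)/0.0592 = 6(1.08 − 1.117)/0.0592 = -3.750, so Q = 1.78 × 10^-4.
With Q = [Cr³⁺]^2/[Cu²⁺]^3 and the known concentrations, [Cu²⁺]^3 in the denominator gives [Cu²⁺] = 0.13 M.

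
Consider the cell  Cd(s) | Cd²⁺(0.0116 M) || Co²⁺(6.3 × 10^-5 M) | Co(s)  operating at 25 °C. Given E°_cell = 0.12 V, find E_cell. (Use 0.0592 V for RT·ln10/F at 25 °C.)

Balancing electrons gives n = 2; the reaction quotient is Q = [Cd²⁺]/[Co²⁺] = 184.
At 25 °C, E = E° − (0.0592/n) log Q = 0.12 − (0.0592/2)(2.265) = 0.120 − 0.067 = 0.053 V.

0.053 V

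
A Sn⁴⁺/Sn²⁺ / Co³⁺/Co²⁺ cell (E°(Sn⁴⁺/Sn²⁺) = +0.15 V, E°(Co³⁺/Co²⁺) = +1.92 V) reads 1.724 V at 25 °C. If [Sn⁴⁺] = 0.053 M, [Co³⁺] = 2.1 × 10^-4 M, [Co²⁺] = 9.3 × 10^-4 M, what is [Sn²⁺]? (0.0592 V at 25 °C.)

From the Nernst equation, log Q = n(E° − E)/0.0592 = 2(1.77 − 1.724)/0.0592 = 1.554, so Q = 35.8.
With Q = [Sn⁴⁺]·[Co²⁺]^2/([Sn²⁺]·[Co³⁺]^2) and the known concentrations, [Sn²⁺] in the denominator gives [Sn²⁺] = 0.029 M.

0.029 M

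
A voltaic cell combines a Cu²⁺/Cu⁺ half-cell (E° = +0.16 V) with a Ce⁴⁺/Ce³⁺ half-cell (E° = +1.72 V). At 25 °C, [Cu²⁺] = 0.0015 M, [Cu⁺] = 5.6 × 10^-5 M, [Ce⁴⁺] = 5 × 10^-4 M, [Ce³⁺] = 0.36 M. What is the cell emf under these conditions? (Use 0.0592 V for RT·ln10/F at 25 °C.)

1.31 V

The Ce⁴⁺/Ce³⁺ couple has the higher reduction potential and acts as the cathode, so E°_cell = +1.72 − (+0.16) = 1.56 V.
Balancing electrons gives n = 1; the reaction quotient is Q = [Cu²⁺]·[Ce³⁺]/([Cu⁺]·[Ce⁴⁺]) = 1.93 × 10^4.
At 25 °C, E = E° − (0.0592/n) log Q = 1.56 − (0.0592/1)(4.285) = 1.560 − 0.254 = 1.306 V.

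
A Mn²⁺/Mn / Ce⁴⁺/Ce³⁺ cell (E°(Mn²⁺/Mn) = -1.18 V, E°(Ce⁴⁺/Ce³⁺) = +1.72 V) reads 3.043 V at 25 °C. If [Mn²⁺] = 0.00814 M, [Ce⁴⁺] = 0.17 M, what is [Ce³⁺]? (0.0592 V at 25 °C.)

From the Nernst equation, log Q = n(E° − E)/0.0592 = 2(2.90 − 3.043)/0.0592 = -4.831, so Q = 1.48 × 10^-5.
With Q = [Mn²⁺]·[Ce³⁺]^2/[Ce⁴⁺]^2 and the known concentrations, [Ce³⁺]^2 in the numerator gives [Ce³⁺] = 0.0072 M.

0.0072 M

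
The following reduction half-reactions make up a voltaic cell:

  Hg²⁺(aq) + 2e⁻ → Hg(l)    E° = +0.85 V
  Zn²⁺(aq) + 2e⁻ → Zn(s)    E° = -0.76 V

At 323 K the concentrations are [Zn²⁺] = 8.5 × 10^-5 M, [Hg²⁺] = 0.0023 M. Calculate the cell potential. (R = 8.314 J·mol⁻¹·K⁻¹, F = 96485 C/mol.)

1.66 V

The Hg²⁺/Hg couple has the higher reduction potential and acts as the cathode, so E°_cell = +0.85 − (-0.76) = 1.61 V.
Balancing electrons gives n = 2; the reaction quotient is Q = [Zn²⁺]/[Hg²⁺] = 0.0370.
E = E° − (RT/nF) ln Q = 1.61 − (8.314×323)/(2×96485) × (-3.298) = 1.610 + 0.046 = 1.656 V.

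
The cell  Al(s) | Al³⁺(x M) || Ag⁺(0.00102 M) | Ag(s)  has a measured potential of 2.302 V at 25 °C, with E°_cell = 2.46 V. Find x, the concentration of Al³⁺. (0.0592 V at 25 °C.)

From the Nernst equation, log Q = n(E° − E)/0.0592 = 3(2.46 − 2.302)/0.0592 = 8.007, so Q = 1.02 × 10^8.
With Q = [Al³⁺]/[Ag⁺]^3 and the known concentrations, [Al³⁺] in the numerator gives [Al³⁺] = 0.11 M.

0.11 M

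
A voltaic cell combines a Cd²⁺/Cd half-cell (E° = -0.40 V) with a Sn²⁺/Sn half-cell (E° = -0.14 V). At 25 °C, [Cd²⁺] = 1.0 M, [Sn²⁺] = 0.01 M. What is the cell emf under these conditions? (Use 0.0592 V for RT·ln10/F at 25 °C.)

0.201 V

The Sn²⁺/Sn couple has the higher reduction potential and acts as the cathode, so E°_cell = -0.14 − (-0.40) = 0.26 V.
Balancing electrons gives n = 2; the reaction quotient is Q = [Cd²⁺]/[Sn²⁺] = 100.
At 25 °C, E = E° − (0.0592/n) log Q = 0.26 − (0.0592/2)(2.000) = 0.260 − 0.059 = 0.201 V.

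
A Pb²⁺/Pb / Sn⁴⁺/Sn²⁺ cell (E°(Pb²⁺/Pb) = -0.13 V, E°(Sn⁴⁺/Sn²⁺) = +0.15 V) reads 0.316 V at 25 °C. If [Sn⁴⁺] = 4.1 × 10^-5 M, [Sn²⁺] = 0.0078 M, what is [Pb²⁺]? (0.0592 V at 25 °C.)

3.2 × 10^-4 M

From the Nernst equation, log Q = n(E° − E)/0.0592 = 2(0.28 − 0.316)/0.0592 = -1.216, so Q = 0.0608.
With Q = [Pb²⁺]·[Sn²⁺]/[Sn⁴⁺] and the known concentrations, [Pb²⁺] in the numerator gives [Pb²⁺] = 3.2 × 10^-4 M.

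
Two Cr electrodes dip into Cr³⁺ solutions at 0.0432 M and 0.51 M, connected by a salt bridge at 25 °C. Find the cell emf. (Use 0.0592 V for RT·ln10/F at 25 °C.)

Both half-cells are Cr³⁺/Cr, so E°_cell = 0. The concentrated side is the cathode; the cell reaction moves Cr³⁺ from high to low concentration with n = 3.
Q = [Cr³⁺]_dilute/[Cr³⁺]_conc = 0.0432/0.51 = 0.0847.
E = 0 − (0.0592/3) log Q = −(0.0592/3)(-1.072) = 0.0212 V.

0.021 V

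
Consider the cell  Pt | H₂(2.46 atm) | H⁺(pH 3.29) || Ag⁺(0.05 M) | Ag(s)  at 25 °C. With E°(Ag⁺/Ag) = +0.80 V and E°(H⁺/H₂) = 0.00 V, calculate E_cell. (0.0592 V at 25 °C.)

The Ag⁺/Ag couple is the cathode, so E°_cell = 0.80 V; n = 2.
[H⁺] = 10^(−3.29) = 5.1 × 10^-4 M, and Q = [H⁺]^2 / ([Ag⁺]^2·P(H₂)) = 4.28 × 10^-5.
E = E° − (0.0592/2) log Q = 0.80 − (0.0592/2)(-4.369) = 0.929 V.

0.93 V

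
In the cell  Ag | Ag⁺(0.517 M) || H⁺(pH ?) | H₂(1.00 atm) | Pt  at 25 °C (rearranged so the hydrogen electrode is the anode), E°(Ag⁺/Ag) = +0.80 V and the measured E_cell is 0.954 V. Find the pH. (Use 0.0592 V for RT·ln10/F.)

E°_cell = 0.80 V and n = 2.
log Q = n(E° − E)/0.0592 = 2×(0.80 − 0.954)/0.0592 = -5.203.
With Q = [H⁺]^2 / ([Ag⁺]^2·P(H₂)), solving for [H⁺] gives log[H⁺] = -2.888, so pH = 2.89.

pH = 2.89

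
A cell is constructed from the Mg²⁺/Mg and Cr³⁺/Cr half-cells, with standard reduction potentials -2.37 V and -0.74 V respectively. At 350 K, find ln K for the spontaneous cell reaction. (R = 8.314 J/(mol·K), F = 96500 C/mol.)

ln K = 324.3

E°_cell = -0.74 − (-2.37) = 1.63 V, with n = 6 electrons transferred.
At equilibrium E = 0, so the Nernst equation gives ln K = nFE°/RT = (6)(96500)(1.63)/((8.314)(350)) = 324.33.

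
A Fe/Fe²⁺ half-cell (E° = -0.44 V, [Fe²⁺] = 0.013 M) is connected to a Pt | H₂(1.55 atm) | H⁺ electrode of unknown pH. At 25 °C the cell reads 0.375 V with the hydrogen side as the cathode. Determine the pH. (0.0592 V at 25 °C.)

pH = 1.95

E°_cell = 0.44 V and n = 2.
log Q = n(E° − E)/0.0592 = 2×(0.44 − 0.375)/0.0592 = 2.196.
With Q = [Fe²⁺]·P(H₂) / [H⁺]^2, solving for [H⁺] gives log[H⁺] = -1.946, so pH = 1.95.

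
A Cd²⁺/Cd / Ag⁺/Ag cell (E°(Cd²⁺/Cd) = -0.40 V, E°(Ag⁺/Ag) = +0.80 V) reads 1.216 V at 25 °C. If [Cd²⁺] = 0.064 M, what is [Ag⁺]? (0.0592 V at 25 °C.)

From the Nernst equation, log Q = n(E° − E)/0.0592 = 2(1.20 − 1.216)/0.0592 = -0.541, so Q = 0.288.
With Q = [Cd²⁺]/[Ag⁺]^2 and the known concentrations, [Ag⁺]^2 in the denominator gives [Ag⁺] = 0.47 M.

0.47 M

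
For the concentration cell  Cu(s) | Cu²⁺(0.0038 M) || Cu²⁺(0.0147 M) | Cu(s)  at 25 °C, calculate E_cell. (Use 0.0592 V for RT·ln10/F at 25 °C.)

0.017 V

Both half-cells are Cu²⁺/Cu, so E°_cell = 0. The concentrated side is the cathode; the cell reaction moves Cu²⁺ from high to low concentration with n = 2.
Q = [Cu²⁺]_dilute/[Cu²⁺]_conc = 0.0038/0.0147 = 0.259.
E = 0 − (0.0592/2) log Q = −(0.0592/2)(-0.588) = 0.0174 V.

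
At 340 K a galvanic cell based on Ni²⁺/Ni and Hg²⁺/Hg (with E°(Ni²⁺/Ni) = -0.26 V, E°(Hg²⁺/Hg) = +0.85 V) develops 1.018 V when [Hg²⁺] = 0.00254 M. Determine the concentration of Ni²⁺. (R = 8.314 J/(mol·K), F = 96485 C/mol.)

1.4 M

From the Nernst equation, ln Q = nF(E° − E)/RT = 2×96485×(1.11 − 1.018)/(8.314×340) = 6.280, so Q = 534.
With Q = [Ni²⁺]/[Hg²⁺] and the known concentrations, [Ni²⁺] in the numerator gives [Ni²⁺] = 1.4 M.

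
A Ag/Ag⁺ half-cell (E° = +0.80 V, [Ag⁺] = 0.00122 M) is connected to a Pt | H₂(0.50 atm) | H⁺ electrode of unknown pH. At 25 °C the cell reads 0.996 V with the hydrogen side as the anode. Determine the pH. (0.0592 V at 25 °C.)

E°_cell = 0.80 V and n = 2.
log Q = n(E° − E)/0.0592 = 2×(0.80 − 0.996)/0.0592 = -6.622.
With Q = [H⁺]^2 / ([Ag⁺]^2·P(H₂)), solving for [H⁺] gives log[H⁺] = -6.375, so pH = 6.37.

pH = 6.37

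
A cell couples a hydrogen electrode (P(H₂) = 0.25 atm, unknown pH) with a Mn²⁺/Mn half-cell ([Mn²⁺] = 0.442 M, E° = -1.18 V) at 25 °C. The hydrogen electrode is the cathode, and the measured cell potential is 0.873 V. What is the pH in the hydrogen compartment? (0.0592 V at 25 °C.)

E°_cell = 1.18 V and n = 2.
log Q = n(E° − E)/0.0592 = 2×(1.18 − 0.873)/0.0592 = 10.372.
With Q = [Mn²⁺]·P(H₂) / [H⁺]^2, solving for [H⁺] gives log[H⁺] = -5.664, so pH = 5.66.

pH = 5.66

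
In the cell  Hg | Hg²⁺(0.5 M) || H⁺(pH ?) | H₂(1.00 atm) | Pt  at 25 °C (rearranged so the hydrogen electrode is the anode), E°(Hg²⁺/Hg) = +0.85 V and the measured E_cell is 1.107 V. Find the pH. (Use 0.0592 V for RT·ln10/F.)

E°_cell = 0.85 V and n = 2.
log Q = n(E° − E)/0.0592 = 2×(0.85 − 1.107)/0.0592 = -8.682.
With Q = [H⁺]^2 / ([Hg²⁺]·P(H₂)), solving for [H⁺] gives log[H⁺] = -4.492, so pH = 4.49.

pH = 4.49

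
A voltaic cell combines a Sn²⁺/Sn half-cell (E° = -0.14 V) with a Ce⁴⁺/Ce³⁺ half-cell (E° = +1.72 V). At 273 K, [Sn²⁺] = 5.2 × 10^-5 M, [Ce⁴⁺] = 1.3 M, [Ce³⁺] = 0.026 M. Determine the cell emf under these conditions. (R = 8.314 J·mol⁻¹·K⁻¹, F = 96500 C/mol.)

The Ce⁴⁺/Ce³⁺ couple has the higher reduction potential and acts as the cathode, so E°_cell = +1.72 − (-0.14) = 1.86 V.
Balancing electrons gives n = 2; the reaction quotient is Q = [Sn²⁺]·[Ce³⁺]^2/[Ce⁴⁺]^2 = 2.08 × 10^-8.
E = E° − (RT/nF) ln Q = 1.86 − (8.314×273)/(2×96500) × (-17.688) = 1.860 + 0.208 = 2.068 V.

2.07 V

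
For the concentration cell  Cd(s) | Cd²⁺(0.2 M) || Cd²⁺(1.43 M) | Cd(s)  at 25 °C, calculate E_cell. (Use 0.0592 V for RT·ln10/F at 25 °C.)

0.025 V

Both half-cells are Cd²⁺/Cd, so E°_cell = 0. The concentrated side is the cathode; the cell reaction moves Cd²⁺ from high to low concentration with n = 2.
Q = [Cd²⁺]_dilute/[Cd²⁺]_conc = 0.2/1.43 = 0.140.
E = 0 − (0.0592/2) log Q = −(0.0592/2)(-0.854) = 0.0253 V.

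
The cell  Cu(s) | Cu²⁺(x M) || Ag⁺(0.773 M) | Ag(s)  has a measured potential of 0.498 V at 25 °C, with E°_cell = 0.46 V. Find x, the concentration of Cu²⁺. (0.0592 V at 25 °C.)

0.031 M

From the Nernst equation, log Q = n(E° − E)/0.0592 = 2(0.46 − 0.498)/0.0592 = -1.284, so Q = 0.0520.
With Q = [Cu²⁺]/[Ag⁺]^2 and the known concentrations, [Cu²⁺] in the numerator gives [Cu²⁺] = 0.031 M.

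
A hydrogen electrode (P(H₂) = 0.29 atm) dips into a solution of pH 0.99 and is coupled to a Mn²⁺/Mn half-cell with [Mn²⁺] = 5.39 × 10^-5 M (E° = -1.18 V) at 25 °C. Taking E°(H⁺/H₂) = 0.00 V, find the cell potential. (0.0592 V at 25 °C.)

1.26 V

The hydrogen couple is the cathode, so E°_cell = 1.18 V; n = 2.
[H⁺] = 10^(−0.99) = 0.10 M, and Q = [Mn²⁺]·P(H₂) / [H⁺]^2 = 0.00149.
E = E° − (0.0592/2) log Q = 1.18 − (0.0592/2)(-2.826) = 1.264 V.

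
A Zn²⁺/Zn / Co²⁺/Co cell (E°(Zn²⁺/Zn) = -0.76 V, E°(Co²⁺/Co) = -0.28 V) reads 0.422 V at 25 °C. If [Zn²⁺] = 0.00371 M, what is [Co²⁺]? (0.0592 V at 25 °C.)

4.1 × 10^-5 M

From the Nernst equation, log Q = n(E° − E)/0.0592 = 2(0.48 − 0.422)/0.0592 = 1.959, so Q = 91.1.
With Q = [Zn²⁺]/[Co²⁺] and the known concentrations, [Co²⁺] in the denominator gives [Co²⁺] = 4.1 × 10^-5 M.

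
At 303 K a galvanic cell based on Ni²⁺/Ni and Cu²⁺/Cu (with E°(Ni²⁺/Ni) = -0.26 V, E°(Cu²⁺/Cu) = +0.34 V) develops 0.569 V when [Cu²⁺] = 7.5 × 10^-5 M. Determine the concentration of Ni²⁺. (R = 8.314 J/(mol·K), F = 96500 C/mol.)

From the Nernst equation, ln Q = nF(E° − E)/RT = 2×96500×(0.60 − 0.569)/(8.314×303) = 2.375, so Q = 10.8.
With Q = [Ni²⁺]/[Cu²⁺] and the known concentrations, [Ni²⁺] in the numerator gives [Ni²⁺] = 8.1 × 10^-4 M.

8.1 × 10^-4 M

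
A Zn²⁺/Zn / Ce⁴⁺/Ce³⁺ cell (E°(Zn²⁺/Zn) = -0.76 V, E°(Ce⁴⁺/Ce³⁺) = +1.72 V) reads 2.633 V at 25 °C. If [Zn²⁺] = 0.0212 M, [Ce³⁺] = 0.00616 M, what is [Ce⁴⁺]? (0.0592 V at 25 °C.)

From the Nernst equation, log Q = n(E° − E)/0.0592 = 2(2.48 − 2.633)/0.0592 = -5.169, so Q = 6.78 × 10^-6.
With Q = [Zn²⁺]·[Ce³⁺]^2/[Ce⁴⁺]^2 and the known concentrations, [Ce⁴⁺]^2 in the denominator gives [Ce⁴⁺] = 0.34 M.

0.34 M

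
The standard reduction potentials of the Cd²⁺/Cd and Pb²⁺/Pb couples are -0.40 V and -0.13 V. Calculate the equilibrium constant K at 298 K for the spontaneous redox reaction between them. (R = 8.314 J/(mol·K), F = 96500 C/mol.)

E°_cell = -0.13 − (-0.40) = 0.27 V, with n = 2 electrons transferred.
At equilibrium E = 0, so the Nernst equation gives ln K = nFE°/RT = (2)(96500)(0.27)/((8.314)(298)) = 21.03.
K = e^21.03 = 1.4 × 10^9.

1.4 × 10^9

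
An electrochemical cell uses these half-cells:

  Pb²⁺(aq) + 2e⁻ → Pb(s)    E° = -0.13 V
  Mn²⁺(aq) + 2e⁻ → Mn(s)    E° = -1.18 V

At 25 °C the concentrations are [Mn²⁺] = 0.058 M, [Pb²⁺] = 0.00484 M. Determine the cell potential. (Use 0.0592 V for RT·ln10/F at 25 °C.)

The Pb²⁺/Pb couple has the higher reduction potential and acts as the cathode, so E°_cell = -0.13 − (-1.18) = 1.05 V.
Balancing electrons gives n = 2; the reaction quotient is Q = [Mn²⁺]/[Pb²⁺] = 12.0.
At 25 °C, E = E° − (0.0592/n) log Q = 1.05 − (0.0592/2)(1.079) = 1.050 − 0.032 = 1.018 V.

1.02 V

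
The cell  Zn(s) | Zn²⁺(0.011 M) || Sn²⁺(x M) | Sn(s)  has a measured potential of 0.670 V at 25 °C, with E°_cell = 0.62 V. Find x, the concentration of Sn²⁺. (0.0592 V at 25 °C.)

From the Nernst equation, log Q = n(E° − E)/0.0592 = 2(0.62 − 0.670)/0.0592 = -1.689, so Q = 0.0205.
With Q = [Zn²⁺]/[Sn²⁺] and the known concentrations, [Sn²⁺] in the denominator gives [Sn²⁺] = 0.54 M.

0.54 M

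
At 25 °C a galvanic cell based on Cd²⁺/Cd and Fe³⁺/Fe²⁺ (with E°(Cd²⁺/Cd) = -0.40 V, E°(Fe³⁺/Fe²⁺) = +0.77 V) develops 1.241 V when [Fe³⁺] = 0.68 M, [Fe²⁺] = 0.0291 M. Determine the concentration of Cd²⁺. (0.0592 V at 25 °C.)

2.2 M

From the Nernst equation, log Q = n(E° − E)/0.0592 = 2(1.17 − 1.241)/0.0592 = -2.399, so Q = 0.00399.
With Q = [Cd²⁺]·[Fe²⁺]^2/[Fe³⁺]^2 and the known concentrations, [Cd²⁺] in the numerator gives [Cd²⁺] = 2.2 M.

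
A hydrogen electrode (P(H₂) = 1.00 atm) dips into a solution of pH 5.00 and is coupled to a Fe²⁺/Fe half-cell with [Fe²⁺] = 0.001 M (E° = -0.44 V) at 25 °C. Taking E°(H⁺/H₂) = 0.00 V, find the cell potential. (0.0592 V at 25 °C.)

The hydrogen couple is the cathode, so E°_cell = 0.44 V; n = 2.
[H⁺] = 10^(−5.00) = 1 × 10^-5 M, and Q = [Fe²⁺]·P(H₂) / [H⁺]^2 = 1 × 10^7.
E = E° − (0.0592/2) log Q = 0.44 − (0.0592/2)(7.000) = 0.233 V.

0.23 V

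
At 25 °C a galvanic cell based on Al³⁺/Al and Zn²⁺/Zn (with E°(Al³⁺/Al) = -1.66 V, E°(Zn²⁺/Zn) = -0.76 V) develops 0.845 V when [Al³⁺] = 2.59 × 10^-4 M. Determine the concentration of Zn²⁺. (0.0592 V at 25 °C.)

From the Nernst equation, log Q = n(E° − E)/0.0592 = 6(0.90 − 0.845)/0.0592 = 5.574, so Q = 3.75 × 10^5.
With Q = [Al³⁺]^2/[Zn²⁺]^3 and the known concentrations, [Zn²⁺]^3 in the denominator gives [Zn²⁺] = 5.6 × 10^-5 M.

5.6 × 10^-5 M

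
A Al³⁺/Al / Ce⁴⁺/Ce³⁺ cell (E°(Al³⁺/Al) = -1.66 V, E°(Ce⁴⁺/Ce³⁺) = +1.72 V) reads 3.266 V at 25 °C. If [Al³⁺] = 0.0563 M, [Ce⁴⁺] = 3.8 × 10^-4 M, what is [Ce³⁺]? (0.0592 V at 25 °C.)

0.084 M

From the Nernst equation, log Q = n(E° − E)/0.0592 = 3(3.38 − 3.266)/0.0592 = 5.777, so Q = 5.98 × 10^5.
With Q = [Al³⁺]·[Ce³⁺]^3/[Ce⁴⁺]^3 and the known concentrations, [Ce³⁺]^3 in the numerator gives [Ce³⁺] = 0.084 M.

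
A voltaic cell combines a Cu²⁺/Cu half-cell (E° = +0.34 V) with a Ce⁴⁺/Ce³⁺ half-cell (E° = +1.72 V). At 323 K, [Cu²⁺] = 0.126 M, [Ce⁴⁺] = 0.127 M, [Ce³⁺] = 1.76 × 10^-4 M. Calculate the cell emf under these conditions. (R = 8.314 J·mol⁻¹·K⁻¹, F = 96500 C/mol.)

1.59 V

The Ce⁴⁺/Ce³⁺ couple has the higher reduction potential and acts as the cathode, so E°_cell = +1.72 − (+0.34) = 1.38 V.
Balancing electrons gives n = 2; the reaction quotient is Q = [Cu²⁺]·[Ce³⁺]^2/[Ce⁴⁺]^2 = 2.42 × 10^-7.
E = E° − (RT/nF) ln Q = 1.38 − (8.314×323)/(2×96500) × (-15.234) = 1.380 + 0.212 = 1.592 V.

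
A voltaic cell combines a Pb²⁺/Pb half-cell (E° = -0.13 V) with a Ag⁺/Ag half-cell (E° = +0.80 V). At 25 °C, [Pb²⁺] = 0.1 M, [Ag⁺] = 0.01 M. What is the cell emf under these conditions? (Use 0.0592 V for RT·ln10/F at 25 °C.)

0.841 V

The Ag⁺/Ag couple has the higher reduction potential and acts as the cathode, so E°_cell = +0.80 − (-0.13) = 0.93 V.
Balancing electrons gives n = 2; the reaction quotient is Q = [Pb²⁺]/[Ag⁺]^2 = 1000.
At 25 °C, E = E° − (0.0592/n) log Q = 0.93 − (0.0592/2)(3.000) = 0.930 − 0.089 = 0.841 V.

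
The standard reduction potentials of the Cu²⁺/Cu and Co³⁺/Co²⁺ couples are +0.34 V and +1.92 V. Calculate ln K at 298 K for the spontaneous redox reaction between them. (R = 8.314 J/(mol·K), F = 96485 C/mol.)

ln K = 123.1

E°_cell = +1.92 − (+0.34) = 1.58 V, with n = 2 electrons transferred.
At equilibrium E = 0, so the Nernst equation gives ln K = nFE°/RT = (2)(96485)(1.58)/((8.314)(298)) = 123.06.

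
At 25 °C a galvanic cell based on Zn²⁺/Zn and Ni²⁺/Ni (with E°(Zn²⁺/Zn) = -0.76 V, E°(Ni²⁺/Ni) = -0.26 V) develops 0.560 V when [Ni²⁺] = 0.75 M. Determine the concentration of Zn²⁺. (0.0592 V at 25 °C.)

From the Nernst equation, log Q = n(E° − E)/0.0592 = 2(0.50 − 0.560)/0.0592 = -2.027, so Q = 0.00940.
With Q = [Zn²⁺]/[Ni²⁺] and the known concentrations, [Zn²⁺] in the numerator gives [Zn²⁺] = 0.007 M.

0.007 M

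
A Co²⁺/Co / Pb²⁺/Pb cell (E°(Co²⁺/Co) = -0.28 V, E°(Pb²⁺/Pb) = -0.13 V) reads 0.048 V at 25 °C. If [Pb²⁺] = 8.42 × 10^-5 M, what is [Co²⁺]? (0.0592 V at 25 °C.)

From the Nernst equation, log Q = n(E° − E)/0.0592 = 2(0.15 − 0.048)/0.0592 = 3.446, so Q = 2790.
With Q = [Co²⁺]/[Pb²⁺] and the known concentrations, [Co²⁺] in the numerator gives [Co²⁺] = 0.24 M.

0.24 M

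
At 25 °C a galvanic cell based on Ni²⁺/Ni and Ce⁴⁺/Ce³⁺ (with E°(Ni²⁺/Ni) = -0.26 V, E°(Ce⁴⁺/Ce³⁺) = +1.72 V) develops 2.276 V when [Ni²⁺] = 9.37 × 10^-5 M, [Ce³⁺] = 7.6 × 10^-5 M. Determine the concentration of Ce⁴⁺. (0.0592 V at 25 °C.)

0.074 M

From the Nernst equation, log Q = n(E° − E)/0.0592 = 2(1.98 − 2.276)/0.0592 = -10.000, so Q = 1 × 10^-10.
With Q = [Ni²⁺]·[Ce³⁺]^2/[Ce⁴⁺]^2 and the known concentrations, [Ce⁴⁺]^2 in the denominator gives [Ce⁴⁺] = 0.074 M.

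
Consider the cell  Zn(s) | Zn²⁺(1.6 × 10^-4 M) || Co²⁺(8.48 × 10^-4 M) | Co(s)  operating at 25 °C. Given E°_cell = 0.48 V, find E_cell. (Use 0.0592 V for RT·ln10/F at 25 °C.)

0.501 V

Balancing electrons gives n = 2; the reaction quotient is Q = [Zn²⁺]/[Co²⁺] = 0.189.
At 25 °C, E = E° − (0.0592/n) log Q = 0.48 − (0.0592/2)(-0.724) = 0.480 + 0.021 = 0.501 V.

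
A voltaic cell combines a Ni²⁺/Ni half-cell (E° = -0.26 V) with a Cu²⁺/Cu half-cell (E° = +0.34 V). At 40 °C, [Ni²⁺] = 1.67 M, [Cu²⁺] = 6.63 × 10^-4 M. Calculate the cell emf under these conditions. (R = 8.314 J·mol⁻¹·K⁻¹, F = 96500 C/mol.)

0.494 V

The Cu²⁺/Cu couple has the higher reduction potential and acts as the cathode, so E°_cell = +0.34 − (-0.26) = 0.60 V.
Balancing electrons gives n = 2; the reaction quotient is Q = [Ni²⁺]/[Cu²⁺] = 2520.
E = E° − (RT/nF) ln Q = 0.60 − (8.314×313)/(2×96500) × (7.832) = 0.600 − 0.106 = 0.494 V.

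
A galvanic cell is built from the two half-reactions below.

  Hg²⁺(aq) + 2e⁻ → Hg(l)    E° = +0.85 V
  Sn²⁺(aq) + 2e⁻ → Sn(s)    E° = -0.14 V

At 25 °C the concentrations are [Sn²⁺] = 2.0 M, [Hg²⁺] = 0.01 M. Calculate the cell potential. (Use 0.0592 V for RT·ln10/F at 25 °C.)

The Hg²⁺/Hg couple has the higher reduction potential and acts as the cathode, so E°_cell = +0.85 − (-0.14) = 0.99 V.
Balancing electrons gives n = 2; the reaction quotient is Q = [Sn²⁺]/[Hg²⁺] = 200.
At 25 °C, E = E° − (0.0592/n) log Q = 0.99 − (0.0592/2)(2.301) = 0.990 − 0.068 = 0.922 V.

0.922 V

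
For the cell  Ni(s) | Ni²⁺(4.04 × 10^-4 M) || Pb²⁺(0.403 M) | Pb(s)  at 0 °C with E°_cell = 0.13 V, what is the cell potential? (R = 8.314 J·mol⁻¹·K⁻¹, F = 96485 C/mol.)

Balancing electrons gives n = 2; the reaction quotient is Q = [Ni²⁺]/[Pb²⁺] = 0.00100.
E = E° − (RT/nF) ln Q = 0.13 − (8.314×273)/(2×96485) × (-6.905) = 0.130 + 0.081 = 0.211 V.

0.211 V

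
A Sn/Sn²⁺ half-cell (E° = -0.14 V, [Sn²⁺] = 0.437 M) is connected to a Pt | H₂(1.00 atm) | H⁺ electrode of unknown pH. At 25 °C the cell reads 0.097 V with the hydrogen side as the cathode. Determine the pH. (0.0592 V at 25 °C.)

pH = 0.91

E°_cell = 0.14 V and n = 2.
log Q = n(E° − E)/0.0592 = 2×(0.14 − 0.097)/0.0592 = 1.453.
With Q = [Sn²⁺]·P(H₂) / [H⁺]^2, solving for [H⁺] gives log[H⁺] = -0.906, so pH = 0.91.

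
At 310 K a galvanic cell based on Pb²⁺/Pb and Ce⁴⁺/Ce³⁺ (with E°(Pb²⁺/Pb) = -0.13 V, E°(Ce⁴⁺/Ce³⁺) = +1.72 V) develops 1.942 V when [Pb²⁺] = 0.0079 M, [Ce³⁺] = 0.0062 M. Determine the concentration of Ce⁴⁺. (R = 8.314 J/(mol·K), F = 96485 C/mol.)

From the Nernst equation, ln Q = nF(E° − E)/RT = 2×96485×(1.85 − 1.942)/(8.314×310) = -6.888, so Q = 0.00102.
With Q = [Pb²⁺]·[Ce³⁺]^2/[Ce⁴⁺]^2 and the known concentrations, [Ce⁴⁺]^2 in the denominator gives [Ce⁴⁺] = 0.017 M.

0.017 M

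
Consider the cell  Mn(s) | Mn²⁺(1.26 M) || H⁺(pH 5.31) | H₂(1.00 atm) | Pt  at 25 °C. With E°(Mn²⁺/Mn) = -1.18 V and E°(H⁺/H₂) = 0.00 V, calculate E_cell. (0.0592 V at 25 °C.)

The hydrogen couple is the cathode, so E°_cell = 1.18 V; n = 2.
[H⁺] = 10^(−5.31) = 4.9 × 10^-6 M, and Q = [Mn²⁺]·P(H₂) / [H⁺]^2 = 5.25 × 10^10.
E = E° − (0.0592/2) log Q = 1.18 − (0.0592/2)(10.720) = 0.863 V.

0.86 V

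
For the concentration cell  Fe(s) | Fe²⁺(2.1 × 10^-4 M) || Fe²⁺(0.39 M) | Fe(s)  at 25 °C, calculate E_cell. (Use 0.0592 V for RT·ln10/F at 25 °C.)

0.097 V

Both half-cells are Fe²⁺/Fe, so E°_cell = 0. The concentrated side is the cathode; the cell reaction moves Fe²⁺ from high to low concentration with n = 2.
Q = [Fe²⁺]_dilute/[Fe²⁺]_conc = 2.1 × 10^-4/0.39 = 5.38 × 10^-4.
E = 0 − (0.0592/2) log Q = −(0.0592/2)(-3.269) = 0.0968 V.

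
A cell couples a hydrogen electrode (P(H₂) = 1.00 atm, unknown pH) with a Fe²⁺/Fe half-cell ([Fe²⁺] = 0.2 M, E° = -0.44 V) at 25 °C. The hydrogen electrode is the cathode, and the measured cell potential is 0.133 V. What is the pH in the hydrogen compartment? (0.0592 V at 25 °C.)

E°_cell = 0.44 V and n = 2.
log Q = n(E° − E)/0.0592 = 2×(0.44 − 0.133)/0.0592 = 10.372.
With Q = [Fe²⁺]·P(H₂) / [H⁺]^2, solving for [H⁺] gives log[H⁺] = -5.535, so pH = 5.54.

pH = 5.54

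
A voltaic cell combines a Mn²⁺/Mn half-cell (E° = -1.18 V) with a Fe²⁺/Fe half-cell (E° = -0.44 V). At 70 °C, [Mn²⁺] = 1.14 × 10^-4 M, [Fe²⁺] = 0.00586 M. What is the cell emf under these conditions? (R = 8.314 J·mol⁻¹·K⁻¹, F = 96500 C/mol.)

0.798 V

The Fe²⁺/Fe couple has the higher reduction potential and acts as the cathode, so E°_cell = -0.44 − (-1.18) = 0.74 V.
Balancing electrons gives n = 2; the reaction quotient is Q = [Mn²⁺]/[Fe²⁺] = 0.0195.
E = E° − (RT/nF) ln Q = 0.74 − (8.314×343)/(2×96500) × (-3.940) = 0.740 + 0.058 = 0.798 V.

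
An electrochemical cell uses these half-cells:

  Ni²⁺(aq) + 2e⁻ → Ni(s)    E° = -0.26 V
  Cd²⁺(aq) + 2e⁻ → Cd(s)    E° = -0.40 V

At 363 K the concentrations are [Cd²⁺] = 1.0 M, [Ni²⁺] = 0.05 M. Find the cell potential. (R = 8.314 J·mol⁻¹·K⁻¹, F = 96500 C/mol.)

0.093 V

The Ni²⁺/Ni couple has the higher reduction potential and acts as the cathode, so E°_cell = -0.26 − (-0.40) = 0.14 V.
Balancing electrons gives n = 2; the reaction quotient is Q = [Cd²⁺]/[Ni²⁺] = 20.0.
E = E° − (RT/nF) ln Q = 0.14 − (8.314×363)/(2×96500) × (2.996) = 0.140 − 0.047 = 0.093 V.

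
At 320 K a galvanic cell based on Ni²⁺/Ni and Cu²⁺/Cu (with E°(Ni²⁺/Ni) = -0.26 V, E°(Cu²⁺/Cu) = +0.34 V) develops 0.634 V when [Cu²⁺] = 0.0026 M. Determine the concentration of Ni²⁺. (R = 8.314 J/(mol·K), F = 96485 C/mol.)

From the Nernst equation, ln Q = nF(E° − E)/RT = 2×96485×(0.60 − 0.634)/(8.314×320) = -2.466, so Q = 0.0849.
With Q = [Ni²⁺]/[Cu²⁺] and the known concentrations, [Ni²⁺] in the numerator gives [Ni²⁺] = 2.2 × 10^-4 M.

2.2 × 10^-4 M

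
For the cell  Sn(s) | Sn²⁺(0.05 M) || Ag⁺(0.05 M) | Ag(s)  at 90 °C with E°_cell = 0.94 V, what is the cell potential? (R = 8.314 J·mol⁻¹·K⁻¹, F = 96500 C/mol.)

0.893 V

Balancing electrons gives n = 2; the reaction quotient is Q = [Sn²⁺]/[Ag⁺]^2 = 20.0.
E = E° − (RT/nF) ln Q = 0.94 − (8.314×363)/(2×96500) × (2.996) = 0.940 − 0.047 = 0.893 V.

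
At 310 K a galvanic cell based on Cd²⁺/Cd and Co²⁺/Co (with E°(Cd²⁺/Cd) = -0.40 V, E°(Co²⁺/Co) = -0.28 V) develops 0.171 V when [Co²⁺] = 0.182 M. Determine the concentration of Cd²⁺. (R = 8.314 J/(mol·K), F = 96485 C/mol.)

From the Nernst equation, ln Q = nF(E° − E)/RT = 2×96485×(0.12 − 0.171)/(8.314×310) = -3.818, so Q = 0.0220.
With Q = [Cd²⁺]/[Co²⁺] and the known concentrations, [Cd²⁺] in the numerator gives [Cd²⁺] = 0.004 M.

0.004 M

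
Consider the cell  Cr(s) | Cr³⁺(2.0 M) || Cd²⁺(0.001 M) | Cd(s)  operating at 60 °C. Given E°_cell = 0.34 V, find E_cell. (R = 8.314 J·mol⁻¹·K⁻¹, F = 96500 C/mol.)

0.234 V

Balancing electrons gives n = 6; the reaction quotient is Q = [Cr³⁺]^2/[Cd²⁺]^3 = 4 × 10^9.
E = E° − (RT/nF) ln Q = 0.34 − (8.314×333)/(6×96500) × (22.110) = 0.340 − 0.106 = 0.234 V.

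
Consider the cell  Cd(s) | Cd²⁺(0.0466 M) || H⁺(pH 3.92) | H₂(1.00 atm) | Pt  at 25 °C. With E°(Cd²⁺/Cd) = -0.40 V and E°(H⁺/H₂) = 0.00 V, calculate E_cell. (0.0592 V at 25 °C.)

The hydrogen couple is the cathode, so E°_cell = 0.40 V; n = 2.
[H⁺] = 10^(−3.92) = 1.2 × 10^-4 M, and Q = [Cd²⁺]·P(H₂) / [H⁺]^2 = 3.22 × 10^6.
E = E° − (0.0592/2) log Q = 0.40 − (0.0592/2)(6.508) = 0.207 V.

0.21 V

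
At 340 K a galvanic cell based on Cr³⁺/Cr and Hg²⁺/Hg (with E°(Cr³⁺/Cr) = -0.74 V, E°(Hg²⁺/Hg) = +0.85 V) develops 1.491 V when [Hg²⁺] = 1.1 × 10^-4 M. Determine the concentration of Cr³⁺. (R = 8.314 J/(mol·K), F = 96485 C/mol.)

From the Nernst equation, ln Q = nF(E° − E)/RT = 6×96485×(1.59 − 1.491)/(8.314×340) = 20.275, so Q = 6.39 × 10^8.
With Q = [Cr³⁺]^2/[Hg²⁺]^3 and the known concentrations, [Cr³⁺]^2 in the numerator gives [Cr³⁺] = 0.029 M.

0.029 M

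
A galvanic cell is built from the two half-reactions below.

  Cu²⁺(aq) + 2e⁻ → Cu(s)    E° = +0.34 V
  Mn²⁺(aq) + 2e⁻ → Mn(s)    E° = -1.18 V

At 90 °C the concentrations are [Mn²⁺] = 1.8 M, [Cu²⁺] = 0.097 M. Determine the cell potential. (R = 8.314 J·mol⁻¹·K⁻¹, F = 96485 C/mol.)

1.47 V

The Cu²⁺/Cu couple has the higher reduction potential and acts as the cathode, so E°_cell = +0.34 − (-1.18) = 1.52 V.
Balancing electrons gives n = 2; the reaction quotient is Q = [Mn²⁺]/[Cu²⁺] = 18.6.
E = E° − (RT/nF) ln Q = 1.52 − (8.314×363)/(2×96485) × (2.921) = 1.520 − 0.046 = 1.474 V.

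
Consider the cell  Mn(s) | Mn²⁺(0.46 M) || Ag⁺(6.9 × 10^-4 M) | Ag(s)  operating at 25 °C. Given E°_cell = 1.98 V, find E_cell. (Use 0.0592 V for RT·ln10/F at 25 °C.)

1.80 V

Balancing electrons gives n = 2; the reaction quotient is Q = [Mn²⁺]/[Ag⁺]^2 = 9.66 × 10^5.
At 25 °C, E = E° − (0.0592/n) log Q = 1.98 − (0.0592/2)(5.985) = 1.980 − 0.177 = 1.803 V.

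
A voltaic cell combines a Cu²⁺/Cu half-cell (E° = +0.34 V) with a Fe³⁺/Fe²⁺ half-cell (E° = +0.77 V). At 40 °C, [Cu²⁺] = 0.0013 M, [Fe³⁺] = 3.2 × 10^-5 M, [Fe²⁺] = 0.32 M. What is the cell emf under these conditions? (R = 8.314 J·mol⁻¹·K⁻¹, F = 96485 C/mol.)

0.271 V

The Fe³⁺/Fe²⁺ couple has the higher reduction potential and acts as the cathode, so E°_cell = +0.77 − (+0.34) = 0.43 V.
Balancing electrons gives n = 2; the reaction quotient is Q = [Cu²⁺]·[Fe²⁺]^2/[Fe³⁺]^2 = 1.3 × 10^5.
E = E° − (RT/nF) ln Q = 0.43 − (8.314×313)/(2×96485) × (11.775) = 0.430 − 0.159 = 0.271 V.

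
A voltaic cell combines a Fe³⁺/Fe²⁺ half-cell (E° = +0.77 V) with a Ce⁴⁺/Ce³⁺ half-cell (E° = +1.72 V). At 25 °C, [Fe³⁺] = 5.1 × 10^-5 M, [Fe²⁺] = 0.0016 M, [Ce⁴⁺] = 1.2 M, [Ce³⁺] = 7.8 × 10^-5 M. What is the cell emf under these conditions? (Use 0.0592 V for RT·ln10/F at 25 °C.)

The Ce⁴⁺/Ce³⁺ couple has the higher reduction potential and acts as the cathode, so E°_cell = +1.72 − (+0.77) = 0.95 V.
Balancing electrons gives n = 1; the reaction quotient is Q = [Fe³⁺]·[Ce³⁺]/([Fe²⁺]·[Ce⁴⁺]) = 2.07 × 10^-6.
At 25 °C, E = E° − (0.0592/n) log Q = 0.95 − (0.0592/1)(-5.684) = 0.950 + 0.336 = 1.286 V.

1.29 V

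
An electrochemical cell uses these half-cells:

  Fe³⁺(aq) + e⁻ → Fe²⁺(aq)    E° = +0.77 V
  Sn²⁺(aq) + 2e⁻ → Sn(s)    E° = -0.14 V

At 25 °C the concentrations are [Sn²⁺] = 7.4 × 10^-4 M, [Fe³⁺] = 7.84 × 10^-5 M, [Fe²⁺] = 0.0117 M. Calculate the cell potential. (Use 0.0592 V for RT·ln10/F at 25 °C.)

0.874 V

The Fe³⁺/Fe²⁺ couple has the higher reduction potential and acts as the cathode, so E°_cell = +0.77 − (-0.14) = 0.91 V.
Balancing electrons gives n = 2; the reaction quotient is Q = [Sn²⁺]·[Fe²⁺]^2/[Fe³⁺]^2 = 16.5.
At 25 °C, E = E° − (0.0592/n) log Q = 0.91 − (0.0592/2)(1.217) = 0.910 − 0.036 = 0.874 V.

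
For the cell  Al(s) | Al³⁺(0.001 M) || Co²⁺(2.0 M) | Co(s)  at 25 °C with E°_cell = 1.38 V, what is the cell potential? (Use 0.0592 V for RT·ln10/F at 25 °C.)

1.45 V

Balancing electrons gives n = 6; the reaction quotient is Q = [Al³⁺]^2/[Co²⁺]^3 = 1.25 × 10^-7.
At 25 °C, E = E° − (0.0592/n) log Q = 1.38 − (0.0592/6)(-6.903) = 1.380 + 0.068 = 1.448 V.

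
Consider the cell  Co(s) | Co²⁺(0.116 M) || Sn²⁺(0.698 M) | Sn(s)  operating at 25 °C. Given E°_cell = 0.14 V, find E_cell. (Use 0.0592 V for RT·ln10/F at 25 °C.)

0.163 V

Balancing electrons gives n = 2; the reaction quotient is Q = [Co²⁺]/[Sn²⁺] = 0.166.
At 25 °C, E = E° − (0.0592/n) log Q = 0.14 − (0.0592/2)(-0.779) = 0.140 + 0.023 = 0.163 V.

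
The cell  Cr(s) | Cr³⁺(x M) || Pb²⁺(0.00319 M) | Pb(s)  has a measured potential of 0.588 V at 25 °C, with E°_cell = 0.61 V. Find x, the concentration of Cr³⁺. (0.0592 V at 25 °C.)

From the Nernst equation, log Q = n(E° − E)/0.0592 = 6(0.61 − 0.588)/0.0592 = 2.230, so Q = 170.
With Q = [Cr³⁺]^2/[Pb²⁺]^3 and the known concentrations, [Cr³⁺]^2 in the numerator gives [Cr³⁺] = 0.0023 M.

0.0023 M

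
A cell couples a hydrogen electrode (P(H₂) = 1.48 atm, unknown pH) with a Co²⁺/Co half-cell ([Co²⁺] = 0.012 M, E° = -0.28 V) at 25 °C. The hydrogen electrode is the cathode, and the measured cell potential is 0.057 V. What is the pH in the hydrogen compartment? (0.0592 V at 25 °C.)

pH = 4.64

E°_cell = 0.28 V and n = 2.
log Q = n(E° − E)/0.0592 = 2×(0.28 − 0.057)/0.0592 = 7.534.
With Q = [Co²⁺]·P(H₂) / [H⁺]^2, solving for [H⁺] gives log[H⁺] = -4.642, so pH = 4.64.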